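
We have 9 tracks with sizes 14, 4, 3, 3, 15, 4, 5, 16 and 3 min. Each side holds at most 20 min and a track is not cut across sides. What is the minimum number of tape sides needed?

Total = 16 + 15 + 14 + 5 + 4 + 4 + 3 + 3 + 3 = 67 min.
Lower bound: ⌈67/20⌉ = 4 tape sides.
A packing using 4 tape sides:
  side 1: 16 + 4 = 20
  side 2: 15 + 5 = 20
  side 3: 14 + 4 = 18
  side 4: 3 + 3 + 3 = 9
This matches the lower bound, so 4 is optimal.

4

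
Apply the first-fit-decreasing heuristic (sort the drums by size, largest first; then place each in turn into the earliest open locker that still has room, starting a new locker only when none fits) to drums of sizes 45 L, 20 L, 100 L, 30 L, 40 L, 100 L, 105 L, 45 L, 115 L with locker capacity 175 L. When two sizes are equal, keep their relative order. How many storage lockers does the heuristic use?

Sorted descending: 115, 105, 100, 100, 45, 45, 40, 30, 20.
  115 → locker 1 (new)  [load 115/175]
  105 → locker 2 (new)  [load 105/175]
  100 → locker 3 (new)  [load 100/175]
  100 → locker 4 (new)  [load 100/175]
  45 → locker 1  [load 160/175]
  45 → locker 2  [load 150/175]
  40 → locker 3  [load 140/175]
  30 → locker 3  [load 170/175]
  20 → locker 2  [load 170/175]
4 storage lockers opened.

4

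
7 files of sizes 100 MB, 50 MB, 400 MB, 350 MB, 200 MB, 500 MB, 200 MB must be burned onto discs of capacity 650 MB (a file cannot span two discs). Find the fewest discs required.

3

Total = 500 + 400 + 350 + 200 + 200 + 100 + 50 = 1800 MB.
Lower bound: ⌈1800/650⌉ = 3 discs.
A packing using 3 discs:
  disc 1: 500 + 100 + 50 = 650
  disc 2: 400 + 200 = 600
  disc 3: 350 + 200 = 550
This matches the lower bound, so 3 is optimal.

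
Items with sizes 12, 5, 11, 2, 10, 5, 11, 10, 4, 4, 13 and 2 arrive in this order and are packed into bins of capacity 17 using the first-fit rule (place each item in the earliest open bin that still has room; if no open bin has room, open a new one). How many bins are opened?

  12 → bin 1 (new)  [load 12/17]
  5 → bin 1  [load 17/17]
  11 → bin 2 (new)  [load 11/17]
  2 → bin 2  [load 13/17]
  10 → bin 3 (new)  [load 10/17]
  5 → bin 3  [load 15/17]
  11 → bin 4 (new)  [load 11/17]
  10 → bin 5 (new)  [load 10/17]
  4 → bin 2  [load 17/17]
  4 → bin 4  [load 15/17]
  13 → bin 6 (new)  [load 13/17]
  2 → bin 3  [load 17/17]
6 bins opened.

6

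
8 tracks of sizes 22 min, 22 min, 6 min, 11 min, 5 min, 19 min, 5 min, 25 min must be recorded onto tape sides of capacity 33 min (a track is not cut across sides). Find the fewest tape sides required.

Total = 25 + 22 + 22 + 19 + 11 + 6 + 5 + 5 = 115 min.
Lower bound: ⌈115/33⌉ = 4 tape sides.
A packing using 4 tape sides:
  side 1: 25 + 6 = 31
  side 2: 22 + 11 = 33
  side 3: 22 + 5 + 5 = 32
  side 4: 19 = 19
This matches the lower bound, so 4 is optimal.

4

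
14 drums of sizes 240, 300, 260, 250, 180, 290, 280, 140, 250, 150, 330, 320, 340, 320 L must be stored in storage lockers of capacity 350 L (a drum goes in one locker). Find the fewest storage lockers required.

13

Total = 340 + 330 + 320 + 320 + 300 + 290 + 280 + 260 + 250 + 250 + 240 + 180 + 150 + 140 = 3650 L.
Lower bound: ⌈3650/350⌉ = 11 storage lockers.
Also, 12 drums each exceed 175 L, and no two of those can share a locker, so at least 12 storage lockers are needed.
A packing using 13 storage lockers:
  locker 1: 340 = 340
  locker 2: 330 = 330
  locker 3: 320 = 320
  locker 4: 320 = 320
  locker 5: 300 = 300
  locker 6: 290 = 290
  locker 7: 280 = 280
  locker 8: 260 = 260
  locker 9: 250 = 250
  locker 10: 250 = 250
  locker 11: 240 = 240
  locker 12: 180 + 150 = 330
  locker 13: 140 = 140
No arrangement into 12 storage lockers stays within capacity, so 13 is optimal.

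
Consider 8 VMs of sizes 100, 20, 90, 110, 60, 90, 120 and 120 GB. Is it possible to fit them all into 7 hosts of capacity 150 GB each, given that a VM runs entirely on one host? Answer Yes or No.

Yes

A valid assignment using 6 hosts:
  host 1: 120 + 20 = 140
  host 2: 120 = 120
  host 3: 110 = 110
  host 4: 100 = 100
  host 5: 90 + 60 = 150
  host 6: 90 = 90
That uses only 6 ≤ 7, so 7 hosts are enough.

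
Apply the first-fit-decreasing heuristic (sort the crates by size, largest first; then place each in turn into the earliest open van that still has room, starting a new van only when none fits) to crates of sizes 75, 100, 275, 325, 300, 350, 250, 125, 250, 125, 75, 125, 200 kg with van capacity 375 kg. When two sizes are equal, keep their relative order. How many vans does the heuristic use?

8

Sorted descending: 350, 325, 300, 275, 250, 250, 200, 125, 125, 125, 100, 75, 75.
  350 → van 1 (new)  [load 350/375]
  325 → van 2 (new)  [load 325/375]
  300 → van 3 (new)  [load 300/375]
  275 → van 4 (new)  [load 275/375]
  250 → van 5 (new)  [load 250/375]
  250 → van 6 (new)  [load 250/375]
  200 → van 7 (new)  [load 200/375]
  125 → van 5  [load 375/375]
  125 → van 6  [load 375/375]
  125 → van 7  [load 325/375]
  100 → van 4  [load 375/375]
  75 → van 3  [load 375/375]
  75 → van 8 (new)  [load 75/375]
8 vans opened.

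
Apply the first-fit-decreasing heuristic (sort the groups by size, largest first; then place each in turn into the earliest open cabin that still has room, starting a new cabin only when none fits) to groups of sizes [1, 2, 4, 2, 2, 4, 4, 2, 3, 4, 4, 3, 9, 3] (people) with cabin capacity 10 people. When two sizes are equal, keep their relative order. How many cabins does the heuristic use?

5

Sorted descending: 9, 4, 4, 4, 4, 4, 3, 3, 3, 2, 2, 2, 2, 1.
  9 → cabin 1 (new)  [load 9/10]
  4 → cabin 2 (new)  [load 4/10]
  4 → cabin 2  [load 8/10]
  4 → cabin 3 (new)  [load 4/10]
  4 → cabin 3  [load 8/10]
  4 → cabin 4 (new)  [load 4/10]
  3 → cabin 4  [load 7/10]
  3 → cabin 4  [load 10/10]
  3 → cabin 5 (new)  [load 3/10]
  2 → cabin 2  [load 10/10]
  2 → cabin 3  [load 10/10]
  2 → cabin 5  [load 5/10]
  2 → cabin 5  [load 7/10]
  1 → cabin 1  [load 10/10]
5 cabins opened.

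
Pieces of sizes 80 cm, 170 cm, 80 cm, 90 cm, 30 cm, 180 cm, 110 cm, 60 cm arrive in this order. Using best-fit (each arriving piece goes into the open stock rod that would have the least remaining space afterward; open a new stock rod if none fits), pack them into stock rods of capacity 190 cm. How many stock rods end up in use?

5

  80 → stock rod 1 (new)  [load 80/190]
  170 → stock rod 2 (new)  [load 170/190]
  80 → stock rod 1  [load 160/190]
  90 → stock rod 3 (new)  [load 90/190]
  30 → stock rod 1  [load 190/190]
  180 → stock rod 4 (new)  [load 180/190]
  110 → stock rod 5 (new)  [load 110/190]
  60 → stock rod 5  [load 170/190]
5 stock rods opened.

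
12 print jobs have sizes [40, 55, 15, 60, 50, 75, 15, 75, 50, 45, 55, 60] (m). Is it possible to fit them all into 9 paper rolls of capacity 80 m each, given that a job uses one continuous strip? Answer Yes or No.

Total = 595 m; ⌈595/80⌉ = 8.
9 print jobs each exceed half the capacity and cannot share a roll, forcing at least 9 paper rolls.
The bound of 9 does not rule out 9, but exhaustive search shows no assignment into 9 paper rolls of capacity 80 m exists — the minimum is 10.

No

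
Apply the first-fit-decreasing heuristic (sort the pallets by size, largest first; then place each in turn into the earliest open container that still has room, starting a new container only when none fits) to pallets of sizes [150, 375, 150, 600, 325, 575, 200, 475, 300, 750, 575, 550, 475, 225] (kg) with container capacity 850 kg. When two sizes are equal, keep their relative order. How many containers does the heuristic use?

8

Sorted descending: 750, 600, 575, 575, 550, 475, 475, 375, 325, 300, 225, 200, 150, 150.
  750 → container 1 (new)  [load 750/850]
  600 → container 2 (new)  [load 600/850]
  575 → container 3 (new)  [load 575/850]
  575 → container 4 (new)  [load 575/850]
  550 → container 5 (new)  [load 550/850]
  475 → container 6 (new)  [load 475/850]
  475 → container 7 (new)  [load 475/850]
  375 → container 6  [load 850/850]
  325 → container 7  [load 800/850]
  300 → container 5  [load 850/850]
  225 → container 2  [load 825/850]
  200 → container 3  [load 775/850]
  150 → container 4  [load 725/850]
  150 → container 8 (new)  [load 150/850]
8 containers opened.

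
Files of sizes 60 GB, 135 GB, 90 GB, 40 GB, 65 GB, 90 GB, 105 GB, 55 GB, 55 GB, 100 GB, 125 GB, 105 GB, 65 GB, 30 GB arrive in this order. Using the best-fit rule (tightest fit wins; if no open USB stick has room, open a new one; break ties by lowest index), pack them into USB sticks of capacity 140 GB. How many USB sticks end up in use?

  60 → USB stick 1 (new)  [load 60/140]
  135 → USB stick 2 (new)  [load 135/140]
  90 → USB stick 3 (new)  [load 90/140]
  40 → USB stick 3  [load 130/140]
  65 → USB stick 1  [load 125/140]
  90 → USB stick 4 (new)  [load 90/140]
  105 → USB stick 5 (new)  [load 105/140]
  55 → USB stick 6 (new)  [load 55/140]
  55 → USB stick 6  [load 110/140]
  100 → USB stick 7 (new)  [load 100/140]
  125 → USB stick 8 (new)  [load 125/140]
  105 → USB stick 9 (new)  [load 105/140]
  65 → USB stick 10 (new)  [load 65/140]
  30 → USB stick 6  [load 140/140]
10 USB sticks opened.

10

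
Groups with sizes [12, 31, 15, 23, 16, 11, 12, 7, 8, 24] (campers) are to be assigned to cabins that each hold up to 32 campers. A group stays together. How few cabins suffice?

Total = 31 + 24 + 23 + 16 + 15 + 12 + 12 + 11 + 8 + 7 = 159 campers.
Lower bound: ⌈159/32⌉ = 5 cabins.
A packing using 6 cabins:
  cabin 1: 31 = 31
  cabin 2: 24 + 8 = 32
  cabin 3: 23 + 7 = 30
  cabin 4: 16 + 15 = 31
  cabin 5: 12 + 12 = 24
  cabin 6: 11 = 11
No arrangement into 5 cabins stays within capacity, so 6 is optimal.

6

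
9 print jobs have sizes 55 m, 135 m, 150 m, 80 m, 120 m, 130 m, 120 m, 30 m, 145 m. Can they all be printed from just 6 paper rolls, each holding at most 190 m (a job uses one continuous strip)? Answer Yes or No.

No

Total = 965 m; ⌈965/190⌉ = 6.
The bound of 6 does not rule out 6, but exhaustive search shows no assignment into 6 paper rolls of capacity 190 m exists — the minimum is 7.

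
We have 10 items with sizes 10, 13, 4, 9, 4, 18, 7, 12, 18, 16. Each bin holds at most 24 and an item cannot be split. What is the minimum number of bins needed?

Total = 18 + 18 + 16 + 13 + 12 + 10 + 9 + 7 + 4 + 4 = 111.
Lower bound: ⌈111/24⌉ = 5 bins.
A packing using 5 bins:
  bin 1: 18 + 4 = 22
  bin 2: 18 + 4 = 22
  bin 3: 16 + 7 = 23
  bin 4: 13 + 10 = 23
  bin 5: 12 + 9 = 21
This matches the lower bound, so 5 is optimal.

5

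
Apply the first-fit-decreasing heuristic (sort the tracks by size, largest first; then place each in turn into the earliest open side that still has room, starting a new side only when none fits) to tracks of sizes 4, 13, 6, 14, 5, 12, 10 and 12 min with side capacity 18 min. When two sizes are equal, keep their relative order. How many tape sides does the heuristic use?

5

Sorted descending: 14, 13, 12, 12, 10, 6, 5, 4.
  14 → side 1 (new)  [load 14/18]
  13 → side 2 (new)  [load 13/18]
  12 → side 3 (new)  [load 12/18]
  12 → side 4 (new)  [load 12/18]
  10 → side 5 (new)  [load 10/18]
  6 → side 3  [load 18/18]
  5 → side 2  [load 18/18]
  4 → side 1  [load 18/18]
5 tape sides opened.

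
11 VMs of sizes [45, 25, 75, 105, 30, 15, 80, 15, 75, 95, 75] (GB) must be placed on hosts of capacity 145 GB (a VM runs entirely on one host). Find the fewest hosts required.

Total = 105 + 95 + 80 + 75 + 75 + 75 + 45 + 30 + 25 + 15 + 15 = 635 GB.
Lower bound: ⌈635/145⌉ = 5 hosts.
Also, 6 VMs each exceed 145/2 GB, and no two of those can share a host, so at least 6 hosts are needed.
A packing using 6 hosts:
  host 1: 105 + 30 = 135
  host 2: 95 + 45 = 140
  host 3: 80 + 25 + 15 + 15 = 135
  host 4: 75 = 75
  host 5: 75 = 75
  host 6: 75 = 75
This matches the lower bound, so 6 is optimal.

6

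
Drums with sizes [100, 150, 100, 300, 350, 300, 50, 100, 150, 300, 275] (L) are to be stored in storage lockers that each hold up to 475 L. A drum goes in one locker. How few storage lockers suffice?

5

Total = 350 + 300 + 300 + 300 + 275 + 150 + 150 + 100 + 100 + 100 + 50 = 2175 L.
Lower bound: ⌈2175/475⌉ = 5 storage lockers.
A packing using 5 storage lockers:
  locker 1: 350 + 100 = 450
  locker 2: 300 + 150 = 450
  locker 3: 300 + 150 = 450
  locker 4: 300 + 100 + 50 = 450
  locker 5: 275 + 100 = 375
This matches the lower bound, so 5 is optimal.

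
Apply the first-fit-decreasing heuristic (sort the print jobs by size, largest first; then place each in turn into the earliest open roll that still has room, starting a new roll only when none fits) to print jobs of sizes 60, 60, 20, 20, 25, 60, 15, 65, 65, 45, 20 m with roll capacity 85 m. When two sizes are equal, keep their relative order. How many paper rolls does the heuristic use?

6

Sorted descending: 65, 65, 60, 60, 60, 45, 25, 20, 20, 20, 15.
  65 → roll 1 (new)  [load 65/85]
  65 → roll 2 (new)  [load 65/85]
  60 → roll 3 (new)  [load 60/85]
  60 → roll 4 (new)  [load 60/85]
  60 → roll 5 (new)  [load 60/85]
  45 → roll 6 (new)  [load 45/85]
  25 → roll 3  [load 85/85]
  20 → roll 1  [load 85/85]
  20 → roll 2  [load 85/85]
  20 → roll 4  [load 80/85]
  15 → roll 5  [load 75/85]
6 paper rolls opened.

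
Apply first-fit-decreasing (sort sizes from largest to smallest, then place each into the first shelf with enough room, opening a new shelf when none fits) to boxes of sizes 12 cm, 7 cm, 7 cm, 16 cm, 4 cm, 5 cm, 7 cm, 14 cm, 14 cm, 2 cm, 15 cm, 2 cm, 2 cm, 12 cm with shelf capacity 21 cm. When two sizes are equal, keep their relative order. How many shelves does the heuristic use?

6

Sorted descending: 16, 15, 14, 14, 12, 12, 7, 7, 7, 5, 4, 2, 2, 2.
  16 → shelf 1 (new)  [load 16/21]
  15 → shelf 2 (new)  [load 15/21]
  14 → shelf 3 (new)  [load 14/21]
  14 → shelf 4 (new)  [load 14/21]
  12 → shelf 5 (new)  [load 12/21]
  12 → shelf 6 (new)  [load 12/21]
  7 → shelf 3  [load 21/21]
  7 → shelf 4  [load 21/21]
  7 → shelf 5  [load 19/21]
  5 → shelf 1  [load 21/21]
  4 → shelf 2  [load 19/21]
  2 → shelf 2  [load 21/21]
  2 → shelf 5  [load 21/21]
  2 → shelf 6  [load 14/21]
6 shelves opened.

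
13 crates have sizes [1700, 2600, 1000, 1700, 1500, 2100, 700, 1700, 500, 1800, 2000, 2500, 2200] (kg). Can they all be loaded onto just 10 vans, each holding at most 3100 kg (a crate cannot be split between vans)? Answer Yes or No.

Yes

A valid assignment using 10 vans:
  van 1: 2600 + 500 = 3100
  van 2: 2500 = 2500
  van 3: 2200 + 700 = 2900
  van 4: 2100 + 1000 = 3100
  van 5: 2000 = 2000
  van 6: 1800 = 1800
  van 7: 1700 = 1700
  van 8: 1700 = 1700
  van 9: 1700 = 1700
  van 10: 1500 = 1500
Every load is within 3100 kg, so 10 vans suffice.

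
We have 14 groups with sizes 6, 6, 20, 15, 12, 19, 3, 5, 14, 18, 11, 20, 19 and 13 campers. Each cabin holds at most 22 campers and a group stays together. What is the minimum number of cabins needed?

Total = 20 + 20 + 19 + 19 + 18 + 15 + 14 + 13 + 12 + 11 + 6 + 6 + 5 + 3 = 181 campers.
Lower bound: ⌈181/22⌉ = 9 cabins.
A packing using 10 cabins:
  cabin 1: 20 = 20
  cabin 2: 20 = 20
  cabin 3: 19 + 3 = 22
  cabin 4: 19 = 19
  cabin 5: 18 = 18
  cabin 6: 15 + 6 = 21
  cabin 7: 14 + 6 = 20
  cabin 8: 13 + 5 = 18
  cabin 9: 12 = 12
  cabin 10: 11 = 11
No arrangement into 9 cabins stays within capacity, so 10 is optimal.

10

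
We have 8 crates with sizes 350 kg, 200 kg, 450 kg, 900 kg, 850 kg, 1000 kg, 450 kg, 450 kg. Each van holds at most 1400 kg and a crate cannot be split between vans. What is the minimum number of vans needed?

Total = 1000 + 900 + 850 + 450 + 450 + 450 + 350 + 200 = 4650 kg.
Lower bound: ⌈4650/1400⌉ = 4 vans.
A packing using 4 vans:
  van 1: 1000 + 350 = 1350
  van 2: 900 + 450 = 1350
  van 3: 850 + 450 = 1300
  van 4: 450 + 200 = 650
This matches the lower bound, so 4 is optimal.

4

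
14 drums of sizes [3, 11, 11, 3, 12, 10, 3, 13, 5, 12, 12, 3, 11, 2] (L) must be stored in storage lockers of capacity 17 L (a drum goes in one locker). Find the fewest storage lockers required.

8

Total = 13 + 12 + 12 + 12 + 11 + 11 + 11 + 10 + 5 + 3 + 3 + 3 + 3 + 2 = 111 L.
Lower bound: ⌈111/17⌉ = 7 storage lockers.
Also, 8 drums each exceed 17/2 L, and no two of those can share a locker, so at least 8 storage lockers are needed.
A packing using 8 storage lockers:
  locker 1: 13 + 3 = 16
  locker 2: 12 + 5 = 17
  locker 3: 12 + 3 + 2 = 17
  locker 4: 12 + 3 = 15
  locker 5: 11 + 3 = 14
  locker 6: 11 = 11
  locker 7: 11 = 11
  locker 8: 10 = 10
This matches the lower bound, so 8 is optimal.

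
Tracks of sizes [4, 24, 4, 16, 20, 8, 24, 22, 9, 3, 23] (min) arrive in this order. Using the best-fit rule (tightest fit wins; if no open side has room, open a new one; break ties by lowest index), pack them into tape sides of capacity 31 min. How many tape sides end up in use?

6

  4 → side 1 (new)  [load 4/31]
  24 → side 1  [load 28/31]
  4 → side 2 (new)  [load 4/31]
  16 → side 2  [load 20/31]
  20 → side 3 (new)  [load 20/31]
  8 → side 2  [load 28/31]
  24 → side 4 (new)  [load 24/31]
  22 → side 5 (new)  [load 22/31]
  9 → side 5  [load 31/31]
  3 → side 1  [load 31/31]
  23 → side 6 (new)  [load 23/31]
6 tape sides opened.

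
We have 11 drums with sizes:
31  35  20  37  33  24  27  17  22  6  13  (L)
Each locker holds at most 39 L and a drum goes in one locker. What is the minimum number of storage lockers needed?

8

Total = 37 + 35 + 33 + 31 + 27 + 24 + 22 + 20 + 17 + 13 + 6 = 265 L.
Lower bound: ⌈265/39⌉ = 7 storage lockers.
Also, 8 drums each exceed 39/2 L, and no two of those can share a locker, so at least 8 storage lockers are needed.
A packing using 8 storage lockers:
  locker 1: 37 = 37
  locker 2: 35 = 35
  locker 3: 33 + 6 = 39
  locker 4: 31 = 31
  locker 5: 27 = 27
  locker 6: 24 + 13 = 37
  locker 7: 22 + 17 = 39
  locker 8: 20 = 20
This matches the lower bound, so 8 is optimal.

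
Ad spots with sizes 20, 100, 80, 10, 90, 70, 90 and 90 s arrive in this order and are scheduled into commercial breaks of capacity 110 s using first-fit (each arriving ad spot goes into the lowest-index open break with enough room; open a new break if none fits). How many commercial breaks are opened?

  20 → break 1 (new)  [load 20/110]
  100 → break 2 (new)  [load 100/110]
  80 → break 1  [load 100/110]
  10 → break 1  [load 110/110]
  90 → break 3 (new)  [load 90/110]
  70 → break 4 (new)  [load 70/110]
  90 → break 5 (new)  [load 90/110]
  90 → break 6 (new)  [load 90/110]
6 commercial breaks opened.

6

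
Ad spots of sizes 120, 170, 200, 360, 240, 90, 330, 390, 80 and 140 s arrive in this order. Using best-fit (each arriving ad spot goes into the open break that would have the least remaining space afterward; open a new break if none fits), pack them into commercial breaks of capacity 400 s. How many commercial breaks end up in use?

  120 → break 1 (new)  [load 120/400]
  170 → break 1  [load 290/400]
  200 → break 2 (new)  [load 200/400]
  360 → break 3 (new)  [load 360/400]
  240 → break 4 (new)  [load 240/400]
  90 → break 1  [load 380/400]
  330 → break 5 (new)  [load 330/400]
  390 → break 6 (new)  [load 390/400]
  80 → break 4  [load 320/400]
  140 → break 2  [load 340/400]
6 commercial breaks opened.

6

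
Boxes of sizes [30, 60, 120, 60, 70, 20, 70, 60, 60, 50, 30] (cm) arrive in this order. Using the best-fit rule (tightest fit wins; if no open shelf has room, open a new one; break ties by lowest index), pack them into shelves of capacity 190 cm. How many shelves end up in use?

  30 → shelf 1 (new)  [load 30/190]
  60 → shelf 1  [load 90/190]
  120 → shelf 2 (new)  [load 120/190]
  60 → shelf 2  [load 180/190]
  70 → shelf 1  [load 160/190]
  20 → shelf 1  [load 180/190]
  70 → shelf 3 (new)  [load 70/190]
  60 → shelf 3  [load 130/190]
  60 → shelf 3  [load 190/190]
  50 → shelf 4 (new)  [load 50/190]
  30 → shelf 4  [load 80/190]
4 shelves opened.

4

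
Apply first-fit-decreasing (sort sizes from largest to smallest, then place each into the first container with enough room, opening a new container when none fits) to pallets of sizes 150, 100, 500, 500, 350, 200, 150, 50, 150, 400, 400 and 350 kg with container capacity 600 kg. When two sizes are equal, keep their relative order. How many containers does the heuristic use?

6

Sorted descending: 500, 500, 400, 400, 350, 350, 200, 150, 150, 150, 100, 50.
  500 → container 1 (new)  [load 500/600]
  500 → container 2 (new)  [load 500/600]
  400 → container 3 (new)  [load 400/600]
  400 → container 4 (new)  [load 400/600]
  350 → container 5 (new)  [load 350/600]
  350 → container 6 (new)  [load 350/600]
  200 → container 3  [load 600/600]
  150 → container 4  [load 550/600]
  150 → container 5  [load 500/600]
  150 → container 6  [load 500/600]
  100 → container 1  [load 600/600]
  50 → container 2  [load 550/600]
6 containers opened.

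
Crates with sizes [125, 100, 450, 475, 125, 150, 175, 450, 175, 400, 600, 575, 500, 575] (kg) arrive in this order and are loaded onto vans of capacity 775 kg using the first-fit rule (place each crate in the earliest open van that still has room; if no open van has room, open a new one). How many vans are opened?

8

  125 → van 1 (new)  [load 125/775]
  100 → van 1  [load 225/775]
  450 → van 1  [load 675/775]
  475 → van 2 (new)  [load 475/775]
  125 → van 2  [load 600/775]
  150 → van 2  [load 750/775]
  175 → van 3 (new)  [load 175/775]
  450 → van 3  [load 625/775]
  175 → van 4 (new)  [load 175/775]
  400 → van 4  [load 575/775]
  600 → van 5 (new)  [load 600/775]
  575 → van 6 (new)  [load 575/775]
  500 → van 7 (new)  [load 500/775]
  575 → van 8 (new)  [load 575/775]
8 vans opened.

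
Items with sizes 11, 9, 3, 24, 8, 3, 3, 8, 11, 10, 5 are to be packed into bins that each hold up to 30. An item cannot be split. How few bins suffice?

4

Total = 24 + 11 + 11 + 10 + 9 + 8 + 8 + 5 + 3 + 3 + 3 = 95.
Lower bound: ⌈95/30⌉ = 4 bins.
A packing using 4 bins:
  bin 1: 24 + 5 = 29
  bin 2: 11 + 11 + 8 = 30
  bin 3: 10 + 9 + 8 + 3 = 30
  bin 4: 3 + 3 = 6
This matches the lower bound, so 4 is optimal.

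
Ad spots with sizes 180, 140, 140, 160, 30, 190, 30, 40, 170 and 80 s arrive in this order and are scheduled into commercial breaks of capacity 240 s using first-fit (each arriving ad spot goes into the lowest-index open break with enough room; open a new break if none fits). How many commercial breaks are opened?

  180 → break 1 (new)  [load 180/240]
  140 → break 2 (new)  [load 140/240]
  140 → break 3 (new)  [load 140/240]
  160 → break 4 (new)  [load 160/240]
  30 → break 1  [load 210/240]
  190 → break 5 (new)  [load 190/240]
  30 → break 1  [load 240/240]
  40 → break 2  [load 180/240]
  170 → break 6 (new)  [load 170/240]
  80 → break 3  [load 220/240]
6 commercial breaks opened.

6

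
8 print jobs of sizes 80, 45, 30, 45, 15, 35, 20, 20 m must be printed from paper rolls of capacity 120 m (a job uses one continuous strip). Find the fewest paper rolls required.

Total = 80 + 45 + 45 + 35 + 30 + 20 + 20 + 15 = 290 m.
Lower bound: ⌈290/120⌉ = 3 paper rolls.
A packing using 3 paper rolls:
  roll 1: 80 + 35 = 115
  roll 2: 45 + 45 + 30 = 120
  roll 3: 20 + 20 + 15 = 55
This matches the lower bound, so 3 is optimal.

3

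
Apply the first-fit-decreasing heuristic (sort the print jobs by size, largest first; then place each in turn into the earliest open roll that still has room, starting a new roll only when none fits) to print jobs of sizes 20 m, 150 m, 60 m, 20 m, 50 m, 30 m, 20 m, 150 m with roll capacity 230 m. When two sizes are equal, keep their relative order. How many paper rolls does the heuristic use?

3

Sorted descending: 150, 150, 60, 50, 30, 20, 20, 20.
  150 → roll 1 (new)  [load 150/230]
  150 → roll 2 (new)  [load 150/230]
  60 → roll 1  [load 210/230]
  50 → roll 2  [load 200/230]
  30 → roll 2  [load 230/230]
  20 → roll 1  [load 230/230]
  20 → roll 3 (new)  [load 20/230]
  20 → roll 3  [load 40/230]
3 paper rolls opened.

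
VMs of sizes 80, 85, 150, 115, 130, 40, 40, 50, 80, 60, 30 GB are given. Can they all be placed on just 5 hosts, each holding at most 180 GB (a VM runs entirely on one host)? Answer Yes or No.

A valid assignment using 5 hosts:
  host 1: 150 + 30 = 180
  host 2: 130 + 50 = 180
  host 3: 115 + 60 = 175
  host 4: 85 + 80 = 165
  host 5: 80 + 40 + 40 = 160
Every load is within 180 GB, so 5 hosts suffice.

Yes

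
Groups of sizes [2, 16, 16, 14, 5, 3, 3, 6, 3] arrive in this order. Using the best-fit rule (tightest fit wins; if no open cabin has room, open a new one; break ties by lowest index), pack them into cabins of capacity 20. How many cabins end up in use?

  2 → cabin 1 (new)  [load 2/20]
  16 → cabin 1  [load 18/20]
  16 → cabin 2 (new)  [load 16/20]
  14 → cabin 3 (new)  [load 14/20]
  5 → cabin 3  [load 19/20]
  3 → cabin 2  [load 19/20]
  3 → cabin 4 (new)  [load 3/20]
  6 → cabin 4  [load 9/20]
  3 → cabin 4  [load 12/20]
4 cabins opened.

4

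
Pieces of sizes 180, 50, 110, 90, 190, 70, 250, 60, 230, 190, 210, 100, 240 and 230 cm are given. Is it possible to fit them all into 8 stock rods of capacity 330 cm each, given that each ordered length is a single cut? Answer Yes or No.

Yes

A valid assignment using 8 stock rods:
  stock rod 1: 250 + 70 = 320
  stock rod 2: 240 + 90 = 330
  stock rod 3: 230 + 100 = 330
  stock rod 4: 230 + 60 = 290
  stock rod 5: 210 + 110 = 320
  stock rod 6: 190 + 50 = 240
  stock rod 7: 190 = 190
  stock rod 8: 180 = 180
Every load is within 330 cm, so 8 stock rods suffice.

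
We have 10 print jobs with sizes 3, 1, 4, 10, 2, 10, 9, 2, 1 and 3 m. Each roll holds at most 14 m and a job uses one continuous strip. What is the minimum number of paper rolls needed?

4

Total = 10 + 10 + 9 + 4 + 3 + 3 + 2 + 2 + 1 + 1 = 45 m.
Lower bound: ⌈45/14⌉ = 4 paper rolls.
A packing using 4 paper rolls:
  roll 1: 10 + 4 = 14
  roll 2: 10 + 3 + 1 = 14
  roll 3: 9 + 3 + 2 = 14
  roll 4: 2 + 1 = 3
This matches the lower bound, so 4 is optimal.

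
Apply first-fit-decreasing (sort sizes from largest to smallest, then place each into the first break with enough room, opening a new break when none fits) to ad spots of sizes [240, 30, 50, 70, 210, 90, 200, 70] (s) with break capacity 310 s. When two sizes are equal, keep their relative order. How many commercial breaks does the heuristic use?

Sorted descending: 240, 210, 200, 90, 70, 70, 50, 30.
  240 → break 1 (new)  [load 240/310]
  210 → break 2 (new)  [load 210/310]
  200 → break 3 (new)  [load 200/310]
  90 → break 2  [load 300/310]
  70 → break 1  [load 310/310]
  70 → break 3  [load 270/310]
  50 → break 4 (new)  [load 50/310]
  30 → break 3  [load 300/310]
4 commercial breaks opened.

4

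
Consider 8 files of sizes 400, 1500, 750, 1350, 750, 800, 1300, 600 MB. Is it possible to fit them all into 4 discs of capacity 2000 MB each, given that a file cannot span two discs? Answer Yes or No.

Total = 7450 MB; ⌈7450/2000⌉ = 4.
The bound of 4 does not rule out 4, but exhaustive search shows no assignment into 4 discs of capacity 2000 MB exists — the minimum is 5.

No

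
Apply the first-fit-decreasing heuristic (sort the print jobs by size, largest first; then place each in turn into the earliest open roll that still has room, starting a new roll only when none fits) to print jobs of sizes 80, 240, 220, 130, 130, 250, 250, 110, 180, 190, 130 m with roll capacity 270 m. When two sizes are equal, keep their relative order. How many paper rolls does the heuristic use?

8

Sorted descending: 250, 250, 240, 220, 190, 180, 130, 130, 130, 110, 80.
  250 → roll 1 (new)  [load 250/270]
  250 → roll 2 (new)  [load 250/270]
  240 → roll 3 (new)  [load 240/270]
  220 → roll 4 (new)  [load 220/270]
  190 → roll 5 (new)  [load 190/270]
  180 → roll 6 (new)  [load 180/270]
  130 → roll 7 (new)  [load 130/270]
  130 → roll 7  [load 260/270]
  130 → roll 8 (new)  [load 130/270]
  110 → roll 8  [load 240/270]
  80 → roll 5  [load 270/270]
8 paper rolls opened.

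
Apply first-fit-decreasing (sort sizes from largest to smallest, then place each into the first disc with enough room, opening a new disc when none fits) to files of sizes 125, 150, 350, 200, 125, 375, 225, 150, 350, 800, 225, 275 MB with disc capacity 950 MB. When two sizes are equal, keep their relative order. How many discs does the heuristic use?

4

Sorted descending: 800, 375, 350, 350, 275, 225, 225, 200, 150, 150, 125, 125.
  800 → disc 1 (new)  [load 800/950]
  375 → disc 2 (new)  [load 375/950]
  350 → disc 2  [load 725/950]
  350 → disc 3 (new)  [load 350/950]
  275 → disc 3  [load 625/950]
  225 → disc 2  [load 950/950]
  225 → disc 3  [load 850/950]
  200 → disc 4 (new)  [load 200/950]
  150 → disc 1  [load 950/950]
  150 → disc 4  [load 350/950]
  125 → disc 4  [load 475/950]
  125 → disc 4  [load 600/950]
4 discs opened.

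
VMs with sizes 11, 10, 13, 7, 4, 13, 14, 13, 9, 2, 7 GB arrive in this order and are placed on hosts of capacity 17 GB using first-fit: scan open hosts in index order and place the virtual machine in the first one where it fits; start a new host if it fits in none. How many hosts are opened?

  11 → host 1 (new)  [load 11/17]
  10 → host 2 (new)  [load 10/17]
  13 → host 3 (new)  [load 13/17]
  7 → host 2  [load 17/17]
  4 → host 1  [load 15/17]
  13 → host 4 (new)  [load 13/17]
  14 → host 5 (new)  [load 14/17]
  13 → host 6 (new)  [load 13/17]
  9 → host 7 (new)  [load 9/17]
  2 → host 1  [load 17/17]
  7 → host 7  [load 16/17]
7 hosts opened.

7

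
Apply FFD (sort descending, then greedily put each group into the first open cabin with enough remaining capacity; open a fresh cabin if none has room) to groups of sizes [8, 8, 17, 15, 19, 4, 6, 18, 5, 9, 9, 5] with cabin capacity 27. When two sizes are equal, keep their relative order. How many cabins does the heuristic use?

Sorted descending: 19, 18, 17, 15, 9, 9, 8, 8, 6, 5, 5, 4.
  19 → cabin 1 (new)  [load 19/27]
  18 → cabin 2 (new)  [load 18/27]
  17 → cabin 3 (new)  [load 17/27]
  15 → cabin 4 (new)  [load 15/27]
  9 → cabin 2  [load 27/27]
  9 → cabin 3  [load 26/27]
  8 → cabin 1  [load 27/27]
  8 → cabin 4  [load 23/27]
  6 → cabin 5 (new)  [load 6/27]
  5 → cabin 5  [load 11/27]
  5 → cabin 5  [load 16/27]
  4 → cabin 4  [load 27/27]
5 cabins opened.

5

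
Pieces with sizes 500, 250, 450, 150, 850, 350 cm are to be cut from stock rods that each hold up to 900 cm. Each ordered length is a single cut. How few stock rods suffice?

3

Total = 850 + 500 + 450 + 350 + 250 + 150 = 2550 cm.
Lower bound: ⌈2550/900⌉ = 3 stock rods.
A packing using 3 stock rods:
  stock rod 1: 850 = 850
  stock rod 2: 500 + 350 = 850
  stock rod 3: 450 + 250 + 150 = 850
This matches the lower bound, so 3 is optimal.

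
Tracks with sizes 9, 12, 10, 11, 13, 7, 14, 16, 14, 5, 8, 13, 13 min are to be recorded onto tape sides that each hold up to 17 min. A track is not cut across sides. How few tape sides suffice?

Total = 16 + 14 + 14 + 13 + 13 + 13 + 12 + 11 + 10 + 9 + 8 + 7 + 5 = 145 min.
Lower bound: ⌈145/17⌉ = 9 tape sides.
Also, 10 tracks each exceed 17/2 min, and no two of those can share a side, so at least 10 tape sides are needed.
A packing using 10 tape sides:
  side 1: 16 = 16
  side 2: 14 = 14
  side 3: 14 = 14
  side 4: 13 = 13
  side 5: 13 = 13
  side 6: 13 = 13
  side 7: 12 + 5 = 17
  side 8: 11 = 11
  side 9: 10 + 7 = 17
  side 10: 9 + 8 = 17
This matches the lower bound, so 10 is optimal.

10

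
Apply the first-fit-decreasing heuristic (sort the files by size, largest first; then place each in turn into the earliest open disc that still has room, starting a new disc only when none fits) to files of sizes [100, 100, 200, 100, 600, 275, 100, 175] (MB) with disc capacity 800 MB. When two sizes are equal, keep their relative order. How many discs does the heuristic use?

Sorted descending: 600, 275, 200, 175, 100, 100, 100, 100.
  600 → disc 1 (new)  [load 600/800]
  275 → disc 2 (new)  [load 275/800]
  200 → disc 1  [load 800/800]
  175 → disc 2  [load 450/800]
  100 → disc 2  [load 550/800]
  100 → disc 2  [load 650/800]
  100 → disc 2  [load 750/800]
  100 → disc 3 (new)  [load 100/800]
3 discs opened.

3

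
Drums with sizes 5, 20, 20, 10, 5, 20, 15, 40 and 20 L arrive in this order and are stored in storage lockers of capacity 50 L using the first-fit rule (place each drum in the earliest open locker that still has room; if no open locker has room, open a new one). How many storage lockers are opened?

  5 → locker 1 (new)  [load 5/50]
  20 → locker 1  [load 25/50]
  20 → locker 1  [load 45/50]
  10 → locker 2 (new)  [load 10/50]
  5 → locker 1  [load 50/50]
  20 → locker 2  [load 30/50]
  15 → locker 2  [load 45/50]
  40 → locker 3 (new)  [load 40/50]
  20 → locker 4 (new)  [load 20/50]
4 storage lockers opened.

4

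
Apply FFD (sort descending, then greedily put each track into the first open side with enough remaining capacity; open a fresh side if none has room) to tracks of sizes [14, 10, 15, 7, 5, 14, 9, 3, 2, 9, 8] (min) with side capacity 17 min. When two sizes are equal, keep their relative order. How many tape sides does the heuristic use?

Sorted descending: 15, 14, 14, 10, 9, 9, 8, 7, 5, 3, 2.
  15 → side 1 (new)  [load 15/17]
  14 → side 2 (new)  [load 14/17]
  14 → side 3 (new)  [load 14/17]
  10 → side 4 (new)  [load 10/17]
  9 → side 5 (new)  [load 9/17]
  9 → side 6 (new)  [load 9/17]
  8 → side 5  [load 17/17]
  7 → side 4  [load 17/17]
  5 → side 6  [load 14/17]
  3 → side 2  [load 17/17]
  2 → side 1  [load 17/17]
6 tape sides opened.

6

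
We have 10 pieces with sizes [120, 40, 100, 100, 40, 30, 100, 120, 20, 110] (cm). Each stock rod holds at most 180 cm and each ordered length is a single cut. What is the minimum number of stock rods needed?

6

Total = 120 + 120 + 110 + 100 + 100 + 100 + 40 + 40 + 30 + 20 = 780 cm.
Lower bound: ⌈780/180⌉ = 5 stock rods.
Also, 6 pieces each exceed 90 cm, and no two of those can share a stock rod, so at least 6 stock rods are needed.
A packing using 6 stock rods:
  stock rod 1: 120 + 40 + 20 = 180
  stock rod 2: 120 + 40 = 160
  stock rod 3: 110 + 30 = 140
  stock rod 4: 100 = 100
  stock rod 5: 100 = 100
  stock rod 6: 100 = 100
This matches the lower bound, so 6 is optimal.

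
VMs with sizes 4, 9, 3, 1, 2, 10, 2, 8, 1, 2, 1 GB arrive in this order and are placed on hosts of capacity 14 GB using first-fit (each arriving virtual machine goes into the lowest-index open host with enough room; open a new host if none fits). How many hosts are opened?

4

  4 → host 1 (new)  [load 4/14]
  9 → host 1  [load 13/14]
  3 → host 2 (new)  [load 3/14]
  1 → host 1  [load 14/14]
  2 → host 2  [load 5/14]
  10 → host 3 (new)  [load 10/14]
  2 → host 2  [load 7/14]
  8 → host 4 (new)  [load 8/14]
  1 → host 2  [load 8/14]
  2 → host 2  [load 10/14]
  1 → host 2  [load 11/14]
4 hosts opened.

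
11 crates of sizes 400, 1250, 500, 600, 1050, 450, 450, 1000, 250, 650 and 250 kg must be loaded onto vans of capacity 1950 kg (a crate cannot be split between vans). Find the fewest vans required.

4

Total = 1250 + 1050 + 1000 + 650 + 600 + 500 + 450 + 450 + 400 + 250 + 250 = 6850 kg.
Lower bound: ⌈6850/1950⌉ = 4 vans.
A packing using 4 vans:
  van 1: 1250 + 650 = 1900
  van 2: 1050 + 600 + 250 = 1900
  van 3: 1000 + 500 + 450 = 1950
  van 4: 450 + 400 + 250 = 1100
This matches the lower bound, so 4 is optimal.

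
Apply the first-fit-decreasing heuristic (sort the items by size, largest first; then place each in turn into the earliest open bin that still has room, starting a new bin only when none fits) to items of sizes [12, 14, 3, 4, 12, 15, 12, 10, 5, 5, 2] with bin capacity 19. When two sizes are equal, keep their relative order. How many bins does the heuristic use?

6

Sorted descending: 15, 14, 12, 12, 12, 10, 5, 5, 4, 3, 2.
  15 → bin 1 (new)  [load 15/19]
  14 → bin 2 (new)  [load 14/19]
  12 → bin 3 (new)  [load 12/19]
  12 → bin 4 (new)  [load 12/19]
  12 → bin 5 (new)  [load 12/19]
  10 → bin 6 (new)  [load 10/19]
  5 → bin 2  [load 19/19]
  5 → bin 3  [load 17/19]
  4 → bin 1  [load 19/19]
  3 → bin 4  [load 15/19]
  2 → bin 3  [load 19/19]
6 bins opened.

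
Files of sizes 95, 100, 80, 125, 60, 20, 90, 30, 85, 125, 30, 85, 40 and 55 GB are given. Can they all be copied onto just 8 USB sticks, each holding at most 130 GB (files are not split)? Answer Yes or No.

Total = 1020 GB; ⌈1020/130⌉ = 8.
The bound of 8 does not rule out 8, but exhaustive search shows no assignment into 8 USB sticks of capacity 130 GB exists — the minimum is 9.

No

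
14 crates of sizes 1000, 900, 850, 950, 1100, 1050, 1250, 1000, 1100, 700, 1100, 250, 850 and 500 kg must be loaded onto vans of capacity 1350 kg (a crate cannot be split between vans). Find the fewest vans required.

12

Total = 1250 + 1100 + 1100 + 1100 + 1050 + 1000 + 1000 + 950 + 900 + 850 + 850 + 700 + 500 + 250 = 12600 kg.
Lower bound: ⌈12600/1350⌉ = 10 vans.
Also, 12 crates each exceed 675 kg, and no two of those can share a van, so at least 12 vans are needed.
A packing using 12 vans:
  van 1: 1250 = 1250
  van 2: 1100 + 250 = 1350
  van 3: 1100 = 1100
  van 4: 1100 = 1100
  van 5: 1050 = 1050
  van 6: 1000 = 1000
  van 7: 1000 = 1000
  van 8: 950 = 950
  van 9: 900 = 900
  van 10: 850 + 500 = 1350
  van 11: 850 = 850
  van 12: 700 = 700
This matches the lower bound, so 12 is optimal.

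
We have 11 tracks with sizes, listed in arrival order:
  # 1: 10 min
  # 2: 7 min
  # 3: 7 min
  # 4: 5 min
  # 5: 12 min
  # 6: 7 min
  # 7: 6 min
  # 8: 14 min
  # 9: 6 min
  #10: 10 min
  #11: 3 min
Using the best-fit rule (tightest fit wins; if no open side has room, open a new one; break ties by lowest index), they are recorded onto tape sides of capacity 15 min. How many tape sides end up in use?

  10 → side 1 (new)  [load 10/15]
  7 → side 2 (new)  [load 7/15]
  7 → side 2  [load 14/15]
  5 → side 1  [load 15/15]
  12 → side 3 (new)  [load 12/15]
  7 → side 4 (new)  [load 7/15]
  6 → side 4  [load 13/15]
  14 → side 5 (new)  [load 14/15]
  6 → side 6 (new)  [load 6/15]
  10 → side 7 (new)  [load 10/15]
  3 → side 3  [load 15/15]
7 tape sides opened.

7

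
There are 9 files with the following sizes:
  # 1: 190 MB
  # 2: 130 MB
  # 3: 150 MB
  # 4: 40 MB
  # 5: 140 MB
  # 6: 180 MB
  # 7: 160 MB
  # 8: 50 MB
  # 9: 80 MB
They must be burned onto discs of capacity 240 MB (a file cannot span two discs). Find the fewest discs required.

Total = 190 + 180 + 160 + 150 + 140 + 130 + 80 + 50 + 40 = 1120 MB.
Lower bound: ⌈1120/240⌉ = 5 discs.
Also, 6 files each exceed 120 MB, and no two of those can share a disc, so at least 6 discs are needed.
A packing using 6 discs:
  disc 1: 190 + 50 = 240
  disc 2: 180 + 40 = 220
  disc 3: 160 + 80 = 240
  disc 4: 150 = 150
  disc 5: 140 = 140
  disc 6: 130 = 130
This matches the lower bound, so 6 is optimal.

6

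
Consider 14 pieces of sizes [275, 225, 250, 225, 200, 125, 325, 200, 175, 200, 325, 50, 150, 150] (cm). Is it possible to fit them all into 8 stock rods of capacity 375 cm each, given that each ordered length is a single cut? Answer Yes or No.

Total = 2875 cm; ⌈2875/375⌉ = 8.
9 pieces each exceed half the capacity and cannot share a stock rod, forcing at least 9 stock rods.
At least 9 stock rods are required, but only 8 are allowed.

No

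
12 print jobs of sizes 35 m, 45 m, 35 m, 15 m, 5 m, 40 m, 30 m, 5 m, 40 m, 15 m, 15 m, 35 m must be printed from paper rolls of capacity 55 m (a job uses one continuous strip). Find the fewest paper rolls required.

7

Total = 45 + 40 + 40 + 35 + 35 + 35 + 30 + 15 + 15 + 15 + 5 + 5 = 315 m.
Lower bound: ⌈315/55⌉ = 6 paper rolls.
Also, 7 print jobs each exceed 55/2 m, and no two of those can share a roll, so at least 7 paper rolls are needed.
A packing using 7 paper rolls:
  roll 1: 45 + 5 + 5 = 55
  roll 2: 40 + 15 = 55
  roll 3: 40 + 15 = 55
  roll 4: 35 + 15 = 50
  roll 5: 35 = 35
  roll 6: 35 = 35
  roll 7: 30 = 30
This matches the lower bound, so 7 is optimal.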